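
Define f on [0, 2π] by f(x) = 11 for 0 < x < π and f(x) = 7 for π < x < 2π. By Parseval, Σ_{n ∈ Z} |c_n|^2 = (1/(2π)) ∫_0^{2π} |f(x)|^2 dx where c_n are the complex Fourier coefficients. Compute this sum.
Σ |c_n|^2 = 85

Parseval equates the L^2 energy of f (normalised by 1/(2π)) with the ℓ^2 sum of its Fourier coefficients: (1/(2π)) ∫_0^{2π} |f|^2 = Σ |c_n|^2.
Compute the left side: (1/(2π)) [∫_0^π 11^2 dx + ∫_π^{2π} 7^2 dx] = (1/(2π)) · (121π + 49π) = (121 + 49)/2 = 85.
So Σ_{n ∈ Z} |c_n|^2 = 85.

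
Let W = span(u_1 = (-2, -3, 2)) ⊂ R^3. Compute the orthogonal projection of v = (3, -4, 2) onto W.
proj_W(v) = (-20/17, -30/17, 20/17)

Set up U = [u_1 | ... | u_1] ∈ R^(3×1). The projector onto W = col(U) is P = U (U^T U)^(-1) U^T.
Compute U^T U =
  [17],
and U^T v = (10).
Solve U^T U · c = U^T v for the coefficients: c = (10/17). The projection is proj_W(v) = U c.
Check: (v - proj_W(v)) · u_1 = 0  (should be 0).
Result: proj_W(v) = (-20/17, -30/17, 20/17).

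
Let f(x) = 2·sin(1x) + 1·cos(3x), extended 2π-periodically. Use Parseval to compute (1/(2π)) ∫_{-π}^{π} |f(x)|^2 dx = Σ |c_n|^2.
Σ |c_n|^2 = 5/2

Expand |f|^2 and use orthogonality of {sin(nx), cos(mx)} on [-π, π]:
  ∫_{-π}^{π} sin(nx)^2 dx = π, ∫ cos(mx)^2 dx = π, and cross terms integrate to 0.
So ∫_{-π}^{π} f(x)^2 dx = 2^2 · π + 1^2 · π = (4 + 1)π.
Divide by 2π: (4 + 1)/2 = 5/2.
By Parseval, this equals Σ |c_n|^2.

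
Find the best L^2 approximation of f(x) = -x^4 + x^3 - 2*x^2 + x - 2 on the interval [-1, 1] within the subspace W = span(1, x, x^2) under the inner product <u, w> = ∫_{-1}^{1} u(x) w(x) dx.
g(x) = -20*x^2/7 + 8*x/5 - 67/35

The best approximation g ∈ W is the orthogonal projection of f onto W. Writing g = a_0 + a_1 x + a_2 x^2, the coefficients solve the normal equations G · a = b where
  G_{ij} = <φ_i, φ_j> and b_i = <f, φ_i>, with φ_0 = 1, φ_1 = x, φ_2 = x^2.
G =
  [2, 0, 2/3]
  [0, 2/3, 0]
  [2/3, 0, 2/5],
b = (-86/15, 16/15, -254/105).
Solving gives a_0 = -67/35, a_1 = 8/5, a_2 = -20/7, so
  g(x) = -20*x^2/7 + 8*x/5 - 67/35.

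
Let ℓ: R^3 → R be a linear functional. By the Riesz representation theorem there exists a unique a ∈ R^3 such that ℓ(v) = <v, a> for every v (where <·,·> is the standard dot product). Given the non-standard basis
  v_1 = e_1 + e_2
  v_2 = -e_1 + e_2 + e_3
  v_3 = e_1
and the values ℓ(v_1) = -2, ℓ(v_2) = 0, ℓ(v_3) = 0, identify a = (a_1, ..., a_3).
a = (0, -2, 2)

Write a = (a_1, ..., a_3) in the standard basis. For each basis vector v_i, ℓ(v_i) = <v_i, a> is a linear equation in the a_j's. Collect the n equations into a matrix system V a = ℓ, where row i of V is v_i (expressed in the standard basis). Since V is invertible (lower-triangular with 1s on the diagonal, up to permutation), solve by back-substitution:
  V =
[[1, 1, 0],
 [-1, 1, 1],
 [1, 0, 0]]
  V a = (-2, 0, 0)
Solving gives a = (0, -2, 2).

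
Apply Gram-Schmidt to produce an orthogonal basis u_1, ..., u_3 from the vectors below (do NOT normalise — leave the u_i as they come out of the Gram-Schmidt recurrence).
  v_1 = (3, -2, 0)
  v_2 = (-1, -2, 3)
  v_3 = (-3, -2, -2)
Orthogonal basis:
  u_1 = (3, -2, 0)
  u_2 = (-16/13, -24/13, 3)
  u_3 = (-312/181, -468/181, -416/181)

Apply the Gram-Schmidt recurrence
  u_1 = v_1
  u_i = v_i − Σ_{j<i} ((v_i · u_j) / (u_j · u_j)) · u_j.

Step by step this gives:
  u_1 = (3, -2, 0)
  u_2 = (-16/13, -24/13, 3)
  u_3 = (-312/181, -468/181, -416/181)

Orthogonality check:
  u_2 · u_1 = 0 (should be 0)
  u_3 · u_1 = 0 (should be 0)
  u_3 · u_2 = 0 (should be 0)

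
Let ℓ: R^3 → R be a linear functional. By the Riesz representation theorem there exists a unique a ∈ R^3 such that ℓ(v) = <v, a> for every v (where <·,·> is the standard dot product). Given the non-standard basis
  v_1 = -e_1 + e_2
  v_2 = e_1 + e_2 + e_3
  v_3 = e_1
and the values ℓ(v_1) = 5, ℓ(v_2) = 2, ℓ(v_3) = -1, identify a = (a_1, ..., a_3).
a = (-1, 4, -1)

Write a = (a_1, ..., a_3) in the standard basis. For each basis vector v_i, ℓ(v_i) = <v_i, a> is a linear equation in the a_j's. Collect the n equations into a matrix system V a = ℓ, where row i of V is v_i (expressed in the standard basis). Since V is invertible (lower-triangular with 1s on the diagonal, up to permutation), solve by back-substitution:
  V =
[[-1, 1, 0],
 [1, 1, 1],
 [1, 0, 0]]
  V a = (5, 2, -1)
Solving gives a = (-1, 4, -1).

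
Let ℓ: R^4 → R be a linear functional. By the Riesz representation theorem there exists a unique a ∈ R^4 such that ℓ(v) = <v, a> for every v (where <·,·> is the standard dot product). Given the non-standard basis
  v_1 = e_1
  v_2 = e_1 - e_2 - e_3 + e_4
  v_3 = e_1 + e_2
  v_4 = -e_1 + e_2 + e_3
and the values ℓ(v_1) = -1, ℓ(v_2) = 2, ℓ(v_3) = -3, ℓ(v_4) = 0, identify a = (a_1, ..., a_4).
a = (-1, -2, 1, 2)

Write a = (a_1, ..., a_4) in the standard basis. For each basis vector v_i, ℓ(v_i) = <v_i, a> is a linear equation in the a_j's. Collect the n equations into a matrix system V a = ℓ, where row i of V is v_i (expressed in the standard basis). Since V is invertible (lower-triangular with 1s on the diagonal, up to permutation), solve by back-substitution:
  V =
[[1, 0, 0, 0],
 [1, -1, -1, 1],
 [1, 1, 0, 0],
 [-1, 1, 1, 0]]
  V a = (-1, 2, -3, 0)
Solving gives a = (-1, -2, 1, 2).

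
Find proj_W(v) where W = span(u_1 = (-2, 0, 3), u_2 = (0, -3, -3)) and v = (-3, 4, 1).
proj_W(v) = (-6/17, 38/17, 47/17)

Set up U = [u_1 | ... | u_2] ∈ R^(3×2). The projector onto W = col(U) is P = U (U^T U)^(-1) U^T.
Compute U^T U =
  [13, -9]
  [-9, 18],
and U^T v = (9, -15).
Solve U^T U · c = U^T v for the coefficients: c = (3/17, -38/51). The projection is proj_W(v) = U c.
Check: (v - proj_W(v)) · u_1 = 0  (should be 0).
Check: (v - proj_W(v)) · u_2 = 0  (should be 0).
Result: proj_W(v) = (-6/17, 38/17, 47/17).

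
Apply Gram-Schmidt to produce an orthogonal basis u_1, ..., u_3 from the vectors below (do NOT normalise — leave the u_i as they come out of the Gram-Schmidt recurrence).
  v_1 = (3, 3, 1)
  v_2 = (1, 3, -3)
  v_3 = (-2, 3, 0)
Orthogonal basis:
  u_1 = (3, 3, 1)
  u_2 = (-8/19, 30/19, -66/19)
  u_3 = (-81/35, 27/14, 81/70)

Apply the Gram-Schmidt recurrence
  u_1 = v_1
  u_i = v_i − Σ_{j<i} ((v_i · u_j) / (u_j · u_j)) · u_j.

Step by step this gives:
  u_1 = (3, 3, 1)
  u_2 = (-8/19, 30/19, -66/19)
  u_3 = (-81/35, 27/14, 81/70)

Orthogonality check:
  u_2 · u_1 = 0 (should be 0)
  u_3 · u_1 = 0 (should be 0)
  u_3 · u_2 = 0 (should be 0)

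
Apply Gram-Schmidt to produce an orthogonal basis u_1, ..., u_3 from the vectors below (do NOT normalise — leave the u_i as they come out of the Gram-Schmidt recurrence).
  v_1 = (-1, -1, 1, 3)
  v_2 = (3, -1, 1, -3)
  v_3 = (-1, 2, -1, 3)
Orthogonal basis:
  u_1 = (-1, -1, 1, 3)
  u_2 = (13/6, -11/6, 11/6, -1/2)
  u_3 = (9/7, 8/7, -1/7, 6/7)

Apply the Gram-Schmidt recurrence
  u_1 = v_1
  u_i = v_i − Σ_{j<i} ((v_i · u_j) / (u_j · u_j)) · u_j.

Step by step this gives:
  u_1 = (-1, -1, 1, 3)
  u_2 = (13/6, -11/6, 11/6, -1/2)
  u_3 = (9/7, 8/7, -1/7, 6/7)

Orthogonality check:
  u_2 · u_1 = 0 (should be 0)
  u_3 · u_1 = 0 (should be 0)
  u_3 · u_2 = 0 (should be 0)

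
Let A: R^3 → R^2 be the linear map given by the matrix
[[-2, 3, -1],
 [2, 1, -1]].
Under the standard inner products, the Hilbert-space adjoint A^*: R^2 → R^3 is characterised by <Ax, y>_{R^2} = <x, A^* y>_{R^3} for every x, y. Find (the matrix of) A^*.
A^* = A^T =
[[-2, 2],
 [3, 1],
 [-1, -1]]

For real matrices with standard dot products, the defining identity <Ax, y> = <x, A^* y> gives (Ax)^T y = x^T (A^*) y, i.e. x^T A^T y = x^T (A^*) y. Since this holds for all x, y, we must have A^* = A^T. Therefore
A^* =
[[-2, 2],
 [3, 1],
 [-1, -1]].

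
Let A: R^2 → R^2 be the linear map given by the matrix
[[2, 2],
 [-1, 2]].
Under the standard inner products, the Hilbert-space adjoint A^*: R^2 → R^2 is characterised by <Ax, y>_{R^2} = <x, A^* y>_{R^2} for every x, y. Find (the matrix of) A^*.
A^* = A^T =
[[2, -1],
 [2, 2]]

For real matrices with standard dot products, the defining identity <Ax, y> = <x, A^* y> gives (Ax)^T y = x^T (A^*) y, i.e. x^T A^T y = x^T (A^*) y. Since this holds for all x, y, we must have A^* = A^T. Therefore
A^* =
[[2, -1],
 [2, 2]].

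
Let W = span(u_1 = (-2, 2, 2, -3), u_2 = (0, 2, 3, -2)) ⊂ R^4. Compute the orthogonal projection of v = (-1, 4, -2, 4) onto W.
proj_W(v) = (12/101, -72/101, -102/101, 78/101)

Set up U = [u_1 | ... | u_2] ∈ R^(4×2). The projector onto W = col(U) is P = U (U^T U)^(-1) U^T.
Compute U^T U =
  [21, 16]
  [16, 17],
and U^T v = (-6, -6).
Solve U^T U · c = U^T v for the coefficients: c = (-6/101, -30/101). The projection is proj_W(v) = U c.
Check: (v - proj_W(v)) · u_1 = 0  (should be 0).
Check: (v - proj_W(v)) · u_2 = 0  (should be 0).
Result: proj_W(v) = (12/101, -72/101, -102/101, 78/101).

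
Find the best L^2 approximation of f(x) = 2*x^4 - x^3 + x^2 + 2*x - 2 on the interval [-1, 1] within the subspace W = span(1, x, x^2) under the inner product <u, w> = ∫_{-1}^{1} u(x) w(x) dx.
g(x) = 19*x^2/7 + 7*x/5 - 76/35

The best approximation g ∈ W is the orthogonal projection of f onto W. Writing g = a_0 + a_1 x + a_2 x^2, the coefficients solve the normal equations G · a = b where
  G_{ij} = <φ_i, φ_j> and b_i = <f, φ_i>, with φ_0 = 1, φ_1 = x, φ_2 = x^2.
G =
  [2, 0, 2/3]
  [0, 2/3, 0]
  [2/3, 0, 2/5],
b = (-38/15, 14/15, -38/105).
Solving gives a_0 = -76/35, a_1 = 7/5, a_2 = 19/7, so
  g(x) = 19*x^2/7 + 7*x/5 - 76/35.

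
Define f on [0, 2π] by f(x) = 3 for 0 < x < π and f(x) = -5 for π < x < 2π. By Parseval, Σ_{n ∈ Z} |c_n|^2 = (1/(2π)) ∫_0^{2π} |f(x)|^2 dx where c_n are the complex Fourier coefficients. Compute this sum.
Σ |c_n|^2 = 17

Parseval equates the L^2 energy of f (normalised by 1/(2π)) with the ℓ^2 sum of its Fourier coefficients: (1/(2π)) ∫_0^{2π} |f|^2 = Σ |c_n|^2.
Compute the left side: (1/(2π)) [∫_0^π 3^2 dx + ∫_π^{2π} (-5)^2 dx] = (1/(2π)) · (9π + 25π) = (9 + 25)/2 = 17.
So Σ_{n ∈ Z} |c_n|^2 = 17.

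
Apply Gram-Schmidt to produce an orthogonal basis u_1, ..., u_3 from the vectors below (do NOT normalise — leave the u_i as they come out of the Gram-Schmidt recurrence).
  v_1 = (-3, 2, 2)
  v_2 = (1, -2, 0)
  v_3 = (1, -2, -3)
Orthogonal basis:
  u_1 = (-3, 2, 2)
  u_2 = (-4/17, -20/17, 14/17)
  u_3 = (-4/3, -2/3, -4/3)

Apply the Gram-Schmidt recurrence
  u_1 = v_1
  u_i = v_i − Σ_{j<i} ((v_i · u_j) / (u_j · u_j)) · u_j.

Step by step this gives:
  u_1 = (-3, 2, 2)
  u_2 = (-4/17, -20/17, 14/17)
  u_3 = (-4/3, -2/3, -4/3)

Orthogonality check:
  u_2 · u_1 = 0 (should be 0)
  u_3 · u_1 = 0 (should be 0)
  u_3 · u_2 = 0 (should be 0)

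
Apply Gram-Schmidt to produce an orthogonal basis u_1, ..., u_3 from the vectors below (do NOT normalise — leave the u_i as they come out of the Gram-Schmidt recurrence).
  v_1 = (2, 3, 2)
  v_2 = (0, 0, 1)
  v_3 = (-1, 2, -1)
Orthogonal basis:
  u_1 = (2, 3, 2)
  u_2 = (-4/17, -6/17, 13/17)
  u_3 = (-21/13, 14/13, 0)

Apply the Gram-Schmidt recurrence
  u_1 = v_1
  u_i = v_i − Σ_{j<i} ((v_i · u_j) / (u_j · u_j)) · u_j.

Step by step this gives:
  u_1 = (2, 3, 2)
  u_2 = (-4/17, -6/17, 13/17)
  u_3 = (-21/13, 14/13, 0)

Orthogonality check:
  u_2 · u_1 = 0 (should be 0)
  u_3 · u_1 = 0 (should be 0)
  u_3 · u_2 = 0 (should be 0)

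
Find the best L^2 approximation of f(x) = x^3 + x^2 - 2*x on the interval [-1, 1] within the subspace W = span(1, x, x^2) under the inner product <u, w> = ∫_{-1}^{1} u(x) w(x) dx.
g(x) = x^2 - 7*x/5

The best approximation g ∈ W is the orthogonal projection of f onto W. Writing g = a_0 + a_1 x + a_2 x^2, the coefficients solve the normal equations G · a = b where
  G_{ij} = <φ_i, φ_j> and b_i = <f, φ_i>, with φ_0 = 1, φ_1 = x, φ_2 = x^2.
G =
  [2, 0, 2/3]
  [0, 2/3, 0]
  [2/3, 0, 2/5],
b = (2/3, -14/15, 2/5).
Solving gives a_0 = 0, a_1 = -7/5, a_2 = 1, so
  g(x) = x^2 - 7*x/5.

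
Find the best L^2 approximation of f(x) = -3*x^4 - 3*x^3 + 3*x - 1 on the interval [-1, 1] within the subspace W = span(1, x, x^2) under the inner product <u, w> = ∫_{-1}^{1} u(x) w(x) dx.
g(x) = -18*x^2/7 + 6*x/5 - 26/35

The best approximation g ∈ W is the orthogonal projection of f onto W. Writing g = a_0 + a_1 x + a_2 x^2, the coefficients solve the normal equations G · a = b where
  G_{ij} = <φ_i, φ_j> and b_i = <f, φ_i>, with φ_0 = 1, φ_1 = x, φ_2 = x^2.
G =
  [2, 0, 2/3]
  [0, 2/3, 0]
  [2/3, 0, 2/5],
b = (-16/5, 4/5, -32/21).
Solving gives a_0 = -26/35, a_1 = 6/5, a_2 = -18/7, so
  g(x) = -18*x^2/7 + 6*x/5 - 26/35.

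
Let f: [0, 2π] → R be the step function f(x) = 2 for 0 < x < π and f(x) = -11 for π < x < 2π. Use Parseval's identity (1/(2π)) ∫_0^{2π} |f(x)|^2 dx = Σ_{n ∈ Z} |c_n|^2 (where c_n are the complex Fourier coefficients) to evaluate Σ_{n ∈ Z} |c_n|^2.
Σ |c_n|^2 = 125/2

Parseval equates the L^2 energy of f (normalised by 1/(2π)) with the ℓ^2 sum of its Fourier coefficients: (1/(2π)) ∫_0^{2π} |f|^2 = Σ |c_n|^2.
Compute the left side: (1/(2π)) [∫_0^π 2^2 dx + ∫_π^{2π} (-11)^2 dx] = (1/(2π)) · (4π + 121π) = (4 + 121)/2 = 125/2.
So Σ_{n ∈ Z} |c_n|^2 = 125/2.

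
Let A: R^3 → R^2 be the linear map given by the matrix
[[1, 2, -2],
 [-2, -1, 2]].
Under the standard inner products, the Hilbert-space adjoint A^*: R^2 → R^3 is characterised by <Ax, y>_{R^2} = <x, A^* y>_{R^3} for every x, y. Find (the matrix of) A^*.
A^* = A^T =
[[1, -2],
 [2, -1],
 [-2, 2]]

For real matrices with standard dot products, the defining identity <Ax, y> = <x, A^* y> gives (Ax)^T y = x^T (A^*) y, i.e. x^T A^T y = x^T (A^*) y. Since this holds for all x, y, we must have A^* = A^T. Therefore
A^* =
[[1, -2],
 [2, -1],
 [-2, 2]].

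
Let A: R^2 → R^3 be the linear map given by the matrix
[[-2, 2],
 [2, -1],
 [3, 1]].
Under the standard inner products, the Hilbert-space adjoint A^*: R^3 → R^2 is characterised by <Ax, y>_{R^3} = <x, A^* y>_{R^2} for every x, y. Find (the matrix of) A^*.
A^* = A^T =
[[-2, 2, 3],
 [2, -1, 1]]

For real matrices with standard dot products, the defining identity <Ax, y> = <x, A^* y> gives (Ax)^T y = x^T (A^*) y, i.e. x^T A^T y = x^T (A^*) y. Since this holds for all x, y, we must have A^* = A^T. Therefore
A^* =
[[-2, 2, 3],
 [2, -1, 1]].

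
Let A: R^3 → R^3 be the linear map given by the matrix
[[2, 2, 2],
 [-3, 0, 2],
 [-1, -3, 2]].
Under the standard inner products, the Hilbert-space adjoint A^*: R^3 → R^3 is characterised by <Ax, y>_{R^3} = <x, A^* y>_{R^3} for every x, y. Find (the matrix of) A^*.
A^* = A^T =
[[2, -3, -1],
 [2, 0, -3],
 [2, 2, 2]]

For real matrices with standard dot products, the defining identity <Ax, y> = <x, A^* y> gives (Ax)^T y = x^T (A^*) y, i.e. x^T A^T y = x^T (A^*) y. Since this holds for all x, y, we must have A^* = A^T. Therefore
A^* =
[[2, -3, -1],
 [2, 0, -3],
 [2, 2, 2]].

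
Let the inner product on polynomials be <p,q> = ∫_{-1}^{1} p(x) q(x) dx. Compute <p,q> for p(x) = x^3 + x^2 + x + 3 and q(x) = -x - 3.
<p,q> = -316/15

Expand the product: p(x)·q(x) = -x^4 - 4*x^3 - 4*x^2 - 6*x - 9.
∫_{-1}^{1} of each monomial x^k gives [2/(k+1) if k even, 0 if k odd]. Integrating term-by-term (or equivalently evaluating the antiderivative F(x) = -x^5/5 - x^4 - 4*x^3/3 - 3*x^2 - 9*x at the endpoints):
  F(1) − F(−1) = -218/15 − (98/15) = -316/15.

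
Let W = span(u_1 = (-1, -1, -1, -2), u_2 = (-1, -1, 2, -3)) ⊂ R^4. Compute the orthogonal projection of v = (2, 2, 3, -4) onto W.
proj_W(v) = (-1/3, -1/3, 11/3, -2)

Set up U = [u_1 | ... | u_2] ∈ R^(4×2). The projector onto W = col(U) is P = U (U^T U)^(-1) U^T.
Compute U^T U =
  [7, 6]
  [6, 15],
and U^T v = (1, 14).
Solve U^T U · c = U^T v for the coefficients: c = (-1, 4/3). The projection is proj_W(v) = U c.
Check: (v - proj_W(v)) · u_1 = 0  (should be 0).
Check: (v - proj_W(v)) · u_2 = 0  (should be 0).
Result: proj_W(v) = (-1/3, -1/3, 11/3, -2).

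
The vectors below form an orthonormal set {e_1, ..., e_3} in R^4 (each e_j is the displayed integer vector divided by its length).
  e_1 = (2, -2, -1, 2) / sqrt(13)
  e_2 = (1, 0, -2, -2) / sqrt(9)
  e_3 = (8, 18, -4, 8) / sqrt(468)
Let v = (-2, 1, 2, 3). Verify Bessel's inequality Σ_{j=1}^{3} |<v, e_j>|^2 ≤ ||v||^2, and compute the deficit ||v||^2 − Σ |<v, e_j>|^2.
Σ |<v, e_j>|^2 = 17; ||v||^2 = 18; deficit = 1

Write each e_j = u_j / sqrt(<u_j, u_j>) where u_j is the displayed integer vector. Then <v, e_j> = <v, u_j> / sqrt(<u_j, u_j>), so |<v, e_j>|^2 = <v, u_j>^2 / <u_j, u_j>.
Coefficients: <v, e_1> = -2/sqrt(13), <v, e_2> = -12/sqrt(9), <v, e_3> = 18/sqrt(468).
Square and sum: Σ |<v, e_j>|^2 = 17.
Compute ||v||^2 = v·v = 18.
Deficit = 18 − 17 = 1 ≥ 0, confirming Bessel's inequality. (The deficit equals ||v − Σ <v,e_j> e_j||^2, the squared distance from v to span{e_j}.)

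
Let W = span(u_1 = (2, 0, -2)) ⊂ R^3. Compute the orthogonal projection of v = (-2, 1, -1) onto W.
proj_W(v) = (-1/2, 0, 1/2)

Set up U = [u_1 | ... | u_1] ∈ R^(3×1). The projector onto W = col(U) is P = U (U^T U)^(-1) U^T.
Compute U^T U =
  [8],
and U^T v = (-2).
Solve U^T U · c = U^T v for the coefficients: c = (-1/4). The projection is proj_W(v) = U c.
Check: (v - proj_W(v)) · u_1 = 0  (should be 0).
Result: proj_W(v) = (-1/2, 0, 1/2).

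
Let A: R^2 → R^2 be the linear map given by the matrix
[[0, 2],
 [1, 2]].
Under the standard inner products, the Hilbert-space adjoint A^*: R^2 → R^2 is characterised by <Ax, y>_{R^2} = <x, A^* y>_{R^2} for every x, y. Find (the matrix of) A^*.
A^* = A^T =
[[0, 1],
 [2, 2]]

For real matrices with standard dot products, the defining identity <Ax, y> = <x, A^* y> gives (Ax)^T y = x^T (A^*) y, i.e. x^T A^T y = x^T (A^*) y. Since this holds for all x, y, we must have A^* = A^T. Therefore
A^* =
[[0, 1],
 [2, 2]].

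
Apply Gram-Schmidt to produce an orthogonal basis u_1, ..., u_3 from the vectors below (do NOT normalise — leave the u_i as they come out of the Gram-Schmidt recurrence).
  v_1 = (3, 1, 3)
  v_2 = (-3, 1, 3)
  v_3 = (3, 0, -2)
Orthogonal basis:
  u_1 = (3, 1, 3)
  u_2 = (-60/19, 18/19, 54/19)
  u_3 = (0, 3/5, -1/5)

Apply the Gram-Schmidt recurrence
  u_1 = v_1
  u_i = v_i − Σ_{j<i} ((v_i · u_j) / (u_j · u_j)) · u_j.

Step by step this gives:
  u_1 = (3, 1, 3)
  u_2 = (-60/19, 18/19, 54/19)
  u_3 = (0, 3/5, -1/5)

Orthogonality check:
  u_2 · u_1 = 0 (should be 0)
  u_3 · u_1 = 0 (should be 0)
  u_3 · u_2 = 0 (should be 0)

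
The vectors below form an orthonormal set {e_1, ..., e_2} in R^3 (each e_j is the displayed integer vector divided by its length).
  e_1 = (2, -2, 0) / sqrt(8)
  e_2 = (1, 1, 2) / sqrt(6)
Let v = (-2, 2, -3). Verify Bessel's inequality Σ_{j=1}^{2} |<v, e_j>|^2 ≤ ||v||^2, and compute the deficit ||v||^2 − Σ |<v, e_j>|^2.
Σ |<v, e_j>|^2 = 14; ||v||^2 = 17; deficit = 3

Write each e_j = u_j / sqrt(<u_j, u_j>) where u_j is the displayed integer vector. Then <v, e_j> = <v, u_j> / sqrt(<u_j, u_j>), so |<v, e_j>|^2 = <v, u_j>^2 / <u_j, u_j>.
Coefficients: <v, e_1> = -8/sqrt(8), <v, e_2> = -6/sqrt(6).
Square and sum: Σ |<v, e_j>|^2 = 14.
Compute ||v||^2 = v·v = 17.
Deficit = 17 − 14 = 3 ≥ 0, confirming Bessel's inequality. (The deficit equals ||v − Σ <v,e_j> e_j||^2, the squared distance from v to span{e_j}.)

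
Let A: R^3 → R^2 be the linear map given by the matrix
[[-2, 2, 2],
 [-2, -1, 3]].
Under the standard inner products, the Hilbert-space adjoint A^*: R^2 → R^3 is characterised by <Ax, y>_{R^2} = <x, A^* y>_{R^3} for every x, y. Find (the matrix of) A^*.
A^* = A^T =
[[-2, -2],
 [2, -1],
 [2, 3]]

For real matrices with standard dot products, the defining identity <Ax, y> = <x, A^* y> gives (Ax)^T y = x^T (A^*) y, i.e. x^T A^T y = x^T (A^*) y. Since this holds for all x, y, we must have A^* = A^T. Therefore
A^* =
[[-2, -2],
 [2, -1],
 [2, 3]].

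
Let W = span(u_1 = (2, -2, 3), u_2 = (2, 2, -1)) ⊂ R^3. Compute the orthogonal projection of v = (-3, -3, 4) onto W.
proj_W(v) = (-22/9, -37/9, 26/9)

Set up U = [u_1 | ... | u_2] ∈ R^(3×2). The projector onto W = col(U) is P = U (U^T U)^(-1) U^T.
Compute U^T U =
  [17, -3]
  [-3, 9],
and U^T v = (12, -16).
Solve U^T U · c = U^T v for the coefficients: c = (5/12, -59/36). The projection is proj_W(v) = U c.
Check: (v - proj_W(v)) · u_1 = 0  (should be 0).
Check: (v - proj_W(v)) · u_2 = 0  (should be 0).
Result: proj_W(v) = (-22/9, -37/9, 26/9).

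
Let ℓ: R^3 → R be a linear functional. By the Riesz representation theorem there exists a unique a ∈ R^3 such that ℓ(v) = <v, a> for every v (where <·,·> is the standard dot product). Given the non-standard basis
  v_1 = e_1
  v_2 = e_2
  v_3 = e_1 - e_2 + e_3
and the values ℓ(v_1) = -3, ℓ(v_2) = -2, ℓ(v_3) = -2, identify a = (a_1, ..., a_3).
a = (-3, -2, -1)

Write a = (a_1, ..., a_3) in the standard basis. For each basis vector v_i, ℓ(v_i) = <v_i, a> is a linear equation in the a_j's. Collect the n equations into a matrix system V a = ℓ, where row i of V is v_i (expressed in the standard basis). Since V is invertible (lower-triangular with 1s on the diagonal, up to permutation), solve by back-substitution:
  V =
[[1, 0, 0],
 [0, 1, 0],
 [1, -1, 1]]
  V a = (-3, -2, -2)
Solving gives a = (-3, -2, -1).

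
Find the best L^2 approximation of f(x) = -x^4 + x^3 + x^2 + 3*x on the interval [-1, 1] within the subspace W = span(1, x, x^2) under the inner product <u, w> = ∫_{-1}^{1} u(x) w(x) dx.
g(x) = x^2/7 + 18*x/5 + 3/35

The best approximation g ∈ W is the orthogonal projection of f onto W. Writing g = a_0 + a_1 x + a_2 x^2, the coefficients solve the normal equations G · a = b where
  G_{ij} = <φ_i, φ_j> and b_i = <f, φ_i>, with φ_0 = 1, φ_1 = x, φ_2 = x^2.
G =
  [2, 0, 2/3]
  [0, 2/3, 0]
  [2/3, 0, 2/5],
b = (4/15, 12/5, 4/35).
Solving gives a_0 = 3/35, a_1 = 18/5, a_2 = 1/7, so
  g(x) = x^2/7 + 18*x/5 + 3/35.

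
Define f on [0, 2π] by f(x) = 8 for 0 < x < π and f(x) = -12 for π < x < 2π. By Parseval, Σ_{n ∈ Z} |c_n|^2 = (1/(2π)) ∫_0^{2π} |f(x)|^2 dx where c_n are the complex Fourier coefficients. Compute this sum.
Σ |c_n|^2 = 104

Parseval equates the L^2 energy of f (normalised by 1/(2π)) with the ℓ^2 sum of its Fourier coefficients: (1/(2π)) ∫_0^{2π} |f|^2 = Σ |c_n|^2.
Compute the left side: (1/(2π)) [∫_0^π 8^2 dx + ∫_π^{2π} (-12)^2 dx] = (1/(2π)) · (64π + 144π) = (64 + 144)/2 = 104.
So Σ_{n ∈ Z} |c_n|^2 = 104.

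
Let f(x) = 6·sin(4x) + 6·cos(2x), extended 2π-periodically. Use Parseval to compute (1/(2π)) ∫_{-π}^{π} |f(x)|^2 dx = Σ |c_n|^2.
Σ |c_n|^2 = 36

Expand |f|^2 and use orthogonality of {sin(nx), cos(mx)} on [-π, π]:
  ∫_{-π}^{π} sin(nx)^2 dx = π, ∫ cos(mx)^2 dx = π, and cross terms integrate to 0.
So ∫_{-π}^{π} f(x)^2 dx = 6^2 · π + 6^2 · π = (36 + 36)π.
Divide by 2π: (36 + 36)/2 = 36.
By Parseval, this equals Σ |c_n|^2.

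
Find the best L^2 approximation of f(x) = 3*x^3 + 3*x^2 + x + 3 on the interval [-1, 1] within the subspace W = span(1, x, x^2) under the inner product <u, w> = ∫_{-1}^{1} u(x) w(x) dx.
g(x) = 3*x^2 + 14*x/5 + 3

The best approximation g ∈ W is the orthogonal projection of f onto W. Writing g = a_0 + a_1 x + a_2 x^2, the coefficients solve the normal equations G · a = b where
  G_{ij} = <φ_i, φ_j> and b_i = <f, φ_i>, with φ_0 = 1, φ_1 = x, φ_2 = x^2.
G =
  [2, 0, 2/3]
  [0, 2/3, 0]
  [2/3, 0, 2/5],
b = (8, 28/15, 16/5).
Solving gives a_0 = 3, a_1 = 14/5, a_2 = 3, so
  g(x) = 3*x^2 + 14*x/5 + 3.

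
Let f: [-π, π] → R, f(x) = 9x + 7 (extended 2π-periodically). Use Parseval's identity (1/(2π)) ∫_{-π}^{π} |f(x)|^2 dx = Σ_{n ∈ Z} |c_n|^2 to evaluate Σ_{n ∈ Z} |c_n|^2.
Σ |c_n|^2 = 27π^2 + 49

Expand and integrate term by term over [-π, π]:
  ∫ (9x)^2 dx = 81·(2π^3/3); ∫ 2·9·(7)·x dx = 0 (odd integrand); ∫ 7^2 dx = 49·2π.
So (1/(2π)) ∫_{-π}^{π} (9x + 7)^2 dx = 81π^2/3 + 49 = 27π^2 + 49.
Parseval ⇒ Σ |c_n|^2 = 27π^2 + 49.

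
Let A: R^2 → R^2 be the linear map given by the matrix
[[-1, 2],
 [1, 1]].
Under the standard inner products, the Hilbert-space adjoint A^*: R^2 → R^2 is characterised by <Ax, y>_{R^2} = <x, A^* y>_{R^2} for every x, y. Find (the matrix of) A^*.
A^* = A^T =
[[-1, 1],
 [2, 1]]

For real matrices with standard dot products, the defining identity <Ax, y> = <x, A^* y> gives (Ax)^T y = x^T (A^*) y, i.e. x^T A^T y = x^T (A^*) y. Since this holds for all x, y, we must have A^* = A^T. Therefore
A^* =
[[-1, 1],
 [2, 1]].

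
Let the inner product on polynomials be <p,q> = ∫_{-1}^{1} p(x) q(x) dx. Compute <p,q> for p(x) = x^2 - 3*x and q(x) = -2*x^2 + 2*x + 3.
<p,q> = -14/5

Expand the product: p(x)·q(x) = -2*x^4 + 8*x^3 - 3*x^2 - 9*x.
∫_{-1}^{1} of each monomial x^k gives [2/(k+1) if k even, 0 if k odd]. Integrating term-by-term (or equivalently evaluating the antiderivative F(x) = -2*x^5/5 + 2*x^4 - x^3 - 9*x^2/2 at the endpoints):
  F(1) − F(−1) = -39/10 − (-11/10) = -14/5.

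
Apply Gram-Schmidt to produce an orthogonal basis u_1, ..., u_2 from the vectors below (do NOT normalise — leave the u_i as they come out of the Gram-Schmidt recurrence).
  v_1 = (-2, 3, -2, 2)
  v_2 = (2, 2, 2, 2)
Orthogonal basis:
  u_1 = (-2, 3, -2, 2)
  u_2 = (46/21, 12/7, 46/21, 38/21)

Apply the Gram-Schmidt recurrence
  u_1 = v_1
  u_i = v_i − Σ_{j<i} ((v_i · u_j) / (u_j · u_j)) · u_j.

Step by step this gives:
  u_1 = (-2, 3, -2, 2)
  u_2 = (46/21, 12/7, 46/21, 38/21)

Orthogonality check:
  u_2 · u_1 = 0 (should be 0)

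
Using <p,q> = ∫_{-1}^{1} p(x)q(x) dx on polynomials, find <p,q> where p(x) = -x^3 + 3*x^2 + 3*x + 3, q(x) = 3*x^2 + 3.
<p,q> = 168/5

Expand the product: p(x)·q(x) = -3*x^5 + 9*x^4 + 6*x^3 + 18*x^2 + 9*x + 9.
∫_{-1}^{1} of each monomial x^k gives [2/(k+1) if k even, 0 if k odd]. Integrating term-by-term (or equivalently evaluating the antiderivative F(x) = -x^6/2 + 9*x^5/5 + 3*x^4/2 + 6*x^3 + 9*x^2/2 + 9*x at the endpoints):
  F(1) − F(−1) = 223/10 − (-113/10) = 168/5.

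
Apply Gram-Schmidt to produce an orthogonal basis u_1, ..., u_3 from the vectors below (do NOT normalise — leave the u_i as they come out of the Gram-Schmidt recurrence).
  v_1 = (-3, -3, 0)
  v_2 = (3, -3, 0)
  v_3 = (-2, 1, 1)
Orthogonal basis:
  u_1 = (-3, -3, 0)
  u_2 = (3, -3, 0)
  u_3 = (0, 0, 1)

Apply the Gram-Schmidt recurrence
  u_1 = v_1
  u_i = v_i − Σ_{j<i} ((v_i · u_j) / (u_j · u_j)) · u_j.

Step by step this gives:
  u_1 = (-3, -3, 0)
  u_2 = (3, -3, 0)
  u_3 = (0, 0, 1)

Orthogonality check:
  u_2 · u_1 = 0 (should be 0)
  u_3 · u_1 = 0 (should be 0)
  u_3 · u_2 = 0 (should be 0)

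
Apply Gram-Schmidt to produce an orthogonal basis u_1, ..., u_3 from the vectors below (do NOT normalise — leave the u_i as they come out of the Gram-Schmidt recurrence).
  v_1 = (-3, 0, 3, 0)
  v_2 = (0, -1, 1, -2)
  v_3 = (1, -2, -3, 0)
Orthogonal basis:
  u_1 = (-3, 0, 3, 0)
  u_2 = (1/2, -1, 1/2, -2)
  u_3 = (-12/11, -20/11, -12/11, 4/11)

Apply the Gram-Schmidt recurrence
  u_1 = v_1
  u_i = v_i − Σ_{j<i} ((v_i · u_j) / (u_j · u_j)) · u_j.

Step by step this gives:
  u_1 = (-3, 0, 3, 0)
  u_2 = (1/2, -1, 1/2, -2)
  u_3 = (-12/11, -20/11, -12/11, 4/11)

Orthogonality check:
  u_2 · u_1 = 0 (should be 0)
  u_3 · u_1 = 0 (should be 0)
  u_3 · u_2 = 0 (should be 0)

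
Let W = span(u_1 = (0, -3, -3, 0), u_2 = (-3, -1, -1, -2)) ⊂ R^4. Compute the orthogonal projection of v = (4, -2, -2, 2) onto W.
proj_W(v) = (48/13, -2, -2, 32/13)

Set up U = [u_1 | ... | u_2] ∈ R^(4×2). The projector onto W = col(U) is P = U (U^T U)^(-1) U^T.
Compute U^T U =
  [18, 6]
  [6, 15],
and U^T v = (12, -12).
Solve U^T U · c = U^T v for the coefficients: c = (14/13, -16/13). The projection is proj_W(v) = U c.
Check: (v - proj_W(v)) · u_1 = 0  (should be 0).
Check: (v - proj_W(v)) · u_2 = 0  (should be 0).
Result: proj_W(v) = (48/13, -2, -2, 32/13).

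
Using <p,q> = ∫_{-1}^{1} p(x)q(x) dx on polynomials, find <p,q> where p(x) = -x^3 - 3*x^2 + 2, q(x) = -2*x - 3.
<p,q> = -26/5

Expand the product: p(x)·q(x) = 2*x^4 + 9*x^3 + 9*x^2 - 4*x - 6.
∫_{-1}^{1} of each monomial x^k gives [2/(k+1) if k even, 0 if k odd]. Integrating term-by-term (or equivalently evaluating the antiderivative F(x) = 2*x^5/5 + 9*x^4/4 + 3*x^3 - 2*x^2 - 6*x at the endpoints):
  F(1) − F(−1) = -47/20 − (57/20) = -26/5.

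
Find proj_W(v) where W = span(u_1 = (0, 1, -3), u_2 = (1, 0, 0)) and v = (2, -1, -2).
proj_W(v) = (2, 1/2, -3/2)

Set up U = [u_1 | ... | u_2] ∈ R^(3×2). The projector onto W = col(U) is P = U (U^T U)^(-1) U^T.
Compute U^T U =
  [10, 0]
  [0, 1],
and U^T v = (5, 2).
Solve U^T U · c = U^T v for the coefficients: c = (1/2, 2). The projection is proj_W(v) = U c.
Check: (v - proj_W(v)) · u_1 = 0  (should be 0).
Check: (v - proj_W(v)) · u_2 = 0  (should be 0).
Result: proj_W(v) = (2, 1/2, -3/2).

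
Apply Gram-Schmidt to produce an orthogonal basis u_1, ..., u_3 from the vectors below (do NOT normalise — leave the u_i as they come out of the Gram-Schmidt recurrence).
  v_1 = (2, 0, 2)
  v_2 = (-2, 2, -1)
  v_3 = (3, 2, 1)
Orthogonal basis:
  u_1 = (2, 0, 2)
  u_2 = (-1/2, 2, 1/2)
  u_3 = (4/3, 2/3, -4/3)

Apply the Gram-Schmidt recurrence
  u_1 = v_1
  u_i = v_i − Σ_{j<i} ((v_i · u_j) / (u_j · u_j)) · u_j.

Step by step this gives:
  u_1 = (2, 0, 2)
  u_2 = (-1/2, 2, 1/2)
  u_3 = (4/3, 2/3, -4/3)

Orthogonality check:
  u_2 · u_1 = 0 (should be 0)
  u_3 · u_1 = 0 (should be 0)
  u_3 · u_2 = 0 (should be 0)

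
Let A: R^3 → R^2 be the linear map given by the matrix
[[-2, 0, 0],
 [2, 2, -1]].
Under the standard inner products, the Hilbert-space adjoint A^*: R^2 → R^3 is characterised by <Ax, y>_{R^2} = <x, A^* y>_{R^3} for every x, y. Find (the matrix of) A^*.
A^* = A^T =
[[-2, 2],
 [0, 2],
 [0, -1]]

For real matrices with standard dot products, the defining identity <Ax, y> = <x, A^* y> gives (Ax)^T y = x^T (A^*) y, i.e. x^T A^T y = x^T (A^*) y. Since this holds for all x, y, we must have A^* = A^T. Therefore
A^* =
[[-2, 2],
 [0, 2],
 [0, -1]].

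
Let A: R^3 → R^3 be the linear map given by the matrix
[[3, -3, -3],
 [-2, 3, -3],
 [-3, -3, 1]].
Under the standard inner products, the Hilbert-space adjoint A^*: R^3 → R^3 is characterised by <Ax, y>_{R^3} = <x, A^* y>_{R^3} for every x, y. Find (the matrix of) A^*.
A^* = A^T =
[[3, -2, -3],
 [-3, 3, -3],
 [-3, -3, 1]]

For real matrices with standard dot products, the defining identity <Ax, y> = <x, A^* y> gives (Ax)^T y = x^T (A^*) y, i.e. x^T A^T y = x^T (A^*) y. Since this holds for all x, y, we must have A^* = A^T. Therefore
A^* =
[[3, -2, -3],
 [-3, 3, -3],
 [-3, -3, 1]].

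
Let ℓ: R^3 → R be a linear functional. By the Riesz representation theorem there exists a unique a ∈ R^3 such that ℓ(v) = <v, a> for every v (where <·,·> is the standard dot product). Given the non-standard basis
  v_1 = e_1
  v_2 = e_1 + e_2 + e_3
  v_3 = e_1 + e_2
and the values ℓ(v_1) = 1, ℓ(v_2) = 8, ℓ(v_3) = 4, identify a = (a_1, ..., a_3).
a = (1, 3, 4)

Write a = (a_1, ..., a_3) in the standard basis. For each basis vector v_i, ℓ(v_i) = <v_i, a> is a linear equation in the a_j's. Collect the n equations into a matrix system V a = ℓ, where row i of V is v_i (expressed in the standard basis). Since V is invertible (lower-triangular with 1s on the diagonal, up to permutation), solve by back-substitution:
  V =
[[1, 0, 0],
 [1, 1, 1],
 [1, 1, 0]]
  V a = (1, 8, 4)
Solving gives a = (1, 3, 4).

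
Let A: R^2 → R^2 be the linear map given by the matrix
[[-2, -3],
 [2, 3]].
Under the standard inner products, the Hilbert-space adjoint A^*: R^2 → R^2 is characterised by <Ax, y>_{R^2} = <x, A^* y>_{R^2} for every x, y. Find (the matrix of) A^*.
A^* = A^T =
[[-2, 2],
 [-3, 3]]

For real matrices with standard dot products, the defining identity <Ax, y> = <x, A^* y> gives (Ax)^T y = x^T (A^*) y, i.e. x^T A^T y = x^T (A^*) y. Since this holds for all x, y, we must have A^* = A^T. Therefore
A^* =
[[-2, 2],
 [-3, 3]].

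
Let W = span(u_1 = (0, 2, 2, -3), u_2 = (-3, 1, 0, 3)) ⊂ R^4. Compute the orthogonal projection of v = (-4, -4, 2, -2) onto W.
proj_W(v) = (-72/137, 76/137, 52/137, -6/137)

Set up U = [u_1 | ... | u_2] ∈ R^(4×2). The projector onto W = col(U) is P = U (U^T U)^(-1) U^T.
Compute U^T U =
  [17, -7]
  [-7, 19],
and U^T v = (2, 2).
Solve U^T U · c = U^T v for the coefficients: c = (26/137, 24/137). The projection is proj_W(v) = U c.
Check: (v - proj_W(v)) · u_1 = 0  (should be 0).
Check: (v - proj_W(v)) · u_2 = 0  (should be 0).
Result: proj_W(v) = (-72/137, 76/137, 52/137, -6/137).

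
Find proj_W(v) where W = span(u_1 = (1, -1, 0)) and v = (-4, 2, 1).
proj_W(v) = (-3, 3, 0)

Set up U = [u_1 | ... | u_1] ∈ R^(3×1). The projector onto W = col(U) is P = U (U^T U)^(-1) U^T.
Compute U^T U =
  [2],
and U^T v = (-6).
Solve U^T U · c = U^T v for the coefficients: c = (-3). The projection is proj_W(v) = U c.
Check: (v - proj_W(v)) · u_1 = 0  (should be 0).
Result: proj_W(v) = (-3, 3, 0).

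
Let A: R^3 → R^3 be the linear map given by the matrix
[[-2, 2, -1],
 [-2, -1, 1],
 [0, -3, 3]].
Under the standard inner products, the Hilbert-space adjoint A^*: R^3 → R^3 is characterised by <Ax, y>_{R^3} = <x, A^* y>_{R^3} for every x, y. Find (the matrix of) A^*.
A^* = A^T =
[[-2, -2, 0],
 [2, -1, -3],
 [-1, 1, 3]]

For real matrices with standard dot products, the defining identity <Ax, y> = <x, A^* y> gives (Ax)^T y = x^T (A^*) y, i.e. x^T A^T y = x^T (A^*) y. Since this holds for all x, y, we must have A^* = A^T. Therefore
A^* =
[[-2, -2, 0],
 [2, -1, -3],
 [-1, 1, 3]].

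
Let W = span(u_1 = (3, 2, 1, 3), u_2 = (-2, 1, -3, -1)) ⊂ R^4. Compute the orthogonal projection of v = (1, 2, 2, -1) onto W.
proj_W(v) = (46/49, 5/49, 41/49, 5/7)

Set up U = [u_1 | ... | u_2] ∈ R^(4×2). The projector onto W = col(U) is P = U (U^T U)^(-1) U^T.
Compute U^T U =
  [23, -10]
  [-10, 15],
and U^T v = (6, -5).
Solve U^T U · c = U^T v for the coefficients: c = (8/49, -11/49). The projection is proj_W(v) = U c.
Check: (v - proj_W(v)) · u_1 = 0  (should be 0).
Check: (v - proj_W(v)) · u_2 = 0  (should be 0).
Result: proj_W(v) = (46/49, 5/49, 41/49, 5/7).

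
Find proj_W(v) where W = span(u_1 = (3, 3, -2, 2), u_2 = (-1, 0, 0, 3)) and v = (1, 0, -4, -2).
proj_W(v) = (476/251, 273/251, -182/251, -427/251)

Set up U = [u_1 | ... | u_2] ∈ R^(4×2). The projector onto W = col(U) is P = U (U^T U)^(-1) U^T.
Compute U^T U =
  [26, 3]
  [3, 10],
and U^T v = (7, -7).
Solve U^T U · c = U^T v for the coefficients: c = (91/251, -203/251). The projection is proj_W(v) = U c.
Check: (v - proj_W(v)) · u_1 = 0  (should be 0).
Check: (v - proj_W(v)) · u_2 = 0  (should be 0).
Result: proj_W(v) = (476/251, 273/251, -182/251, -427/251).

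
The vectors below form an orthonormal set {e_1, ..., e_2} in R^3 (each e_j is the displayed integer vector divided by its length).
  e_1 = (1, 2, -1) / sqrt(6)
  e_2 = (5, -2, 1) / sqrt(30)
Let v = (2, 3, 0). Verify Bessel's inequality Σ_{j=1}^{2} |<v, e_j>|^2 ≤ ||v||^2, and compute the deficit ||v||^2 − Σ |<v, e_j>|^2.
Σ |<v, e_j>|^2 = 56/5; ||v||^2 = 13; deficit = 9/5

Write each e_j = u_j / sqrt(<u_j, u_j>) where u_j is the displayed integer vector. Then <v, e_j> = <v, u_j> / sqrt(<u_j, u_j>), so |<v, e_j>|^2 = <v, u_j>^2 / <u_j, u_j>.
Coefficients: <v, e_1> = 8/sqrt(6), <v, e_2> = 4/sqrt(30).
Square and sum: Σ |<v, e_j>|^2 = 56/5.
Compute ||v||^2 = v·v = 13.
Deficit = 13 − 56/5 = 9/5 ≥ 0, confirming Bessel's inequality. (The deficit equals ||v − Σ <v,e_j> e_j||^2, the squared distance from v to span{e_j}.)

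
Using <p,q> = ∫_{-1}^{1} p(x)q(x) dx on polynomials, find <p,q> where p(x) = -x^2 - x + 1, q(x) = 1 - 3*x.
<p,q> = 10/3

Expand the product: p(x)·q(x) = 3*x^3 + 2*x^2 - 4*x + 1.
∫_{-1}^{1} of each monomial x^k gives [2/(k+1) if k even, 0 if k odd]. Integrating term-by-term (or equivalently evaluating the antiderivative F(x) = 3*x^4/4 + 2*x^3/3 - 2*x^2 + x at the endpoints):
  F(1) − F(−1) = 5/12 − (-35/12) = 10/3.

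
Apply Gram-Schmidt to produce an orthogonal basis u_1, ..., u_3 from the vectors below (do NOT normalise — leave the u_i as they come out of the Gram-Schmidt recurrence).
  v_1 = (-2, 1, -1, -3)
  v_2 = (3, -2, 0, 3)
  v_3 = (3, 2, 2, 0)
Orthogonal basis:
  u_1 = (-2, 1, -1, -3)
  u_2 = (11/15, -13/15, -17/15, -2/5)
  u_3 = (110/41, 75/41, 35/41, -60/41)

Apply the Gram-Schmidt recurrence
  u_1 = v_1
  u_i = v_i − Σ_{j<i} ((v_i · u_j) / (u_j · u_j)) · u_j.

Step by step this gives:
  u_1 = (-2, 1, -1, -3)
  u_2 = (11/15, -13/15, -17/15, -2/5)
  u_3 = (110/41, 75/41, 35/41, -60/41)

Orthogonality check:
  u_2 · u_1 = 0 (should be 0)
  u_3 · u_1 = 0 (should be 0)
  u_3 · u_2 = 0 (should be 0)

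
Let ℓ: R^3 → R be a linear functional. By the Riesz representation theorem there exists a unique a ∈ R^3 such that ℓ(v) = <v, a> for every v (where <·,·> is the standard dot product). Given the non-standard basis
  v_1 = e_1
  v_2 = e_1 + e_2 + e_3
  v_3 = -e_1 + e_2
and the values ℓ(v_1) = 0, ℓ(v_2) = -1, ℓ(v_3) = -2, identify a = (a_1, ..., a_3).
a = (0, -2, 1)

Write a = (a_1, ..., a_3) in the standard basis. For each basis vector v_i, ℓ(v_i) = <v_i, a> is a linear equation in the a_j's. Collect the n equations into a matrix system V a = ℓ, where row i of V is v_i (expressed in the standard basis). Since V is invertible (lower-triangular with 1s on the diagonal, up to permutation), solve by back-substitution:
  V =
[[1, 0, 0],
 [1, 1, 1],
 [-1, 1, 0]]
  V a = (0, -1, -2)
Solving gives a = (0, -2, 1).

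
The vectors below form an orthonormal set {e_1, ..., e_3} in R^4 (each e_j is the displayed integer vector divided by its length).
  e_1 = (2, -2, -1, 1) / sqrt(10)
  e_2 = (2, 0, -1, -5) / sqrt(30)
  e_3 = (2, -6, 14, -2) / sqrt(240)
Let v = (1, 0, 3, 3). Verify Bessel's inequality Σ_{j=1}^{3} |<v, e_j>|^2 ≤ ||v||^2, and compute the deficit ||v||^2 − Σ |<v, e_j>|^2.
Σ |<v, e_j>|^2 = 299/20; ||v||^2 = 19; deficit = 81/20

Write each e_j = u_j / sqrt(<u_j, u_j>) where u_j is the displayed integer vector. Then <v, e_j> = <v, u_j> / sqrt(<u_j, u_j>), so |<v, e_j>|^2 = <v, u_j>^2 / <u_j, u_j>.
Coefficients: <v, e_1> = 2/sqrt(10), <v, e_2> = -16/sqrt(30), <v, e_3> = 38/sqrt(240).
Square and sum: Σ |<v, e_j>|^2 = 299/20.
Compute ||v||^2 = v·v = 19.
Deficit = 19 − 299/20 = 81/20 ≥ 0, confirming Bessel's inequality. (The deficit equals ||v − Σ <v,e_j> e_j||^2, the squared distance from v to span{e_j}.)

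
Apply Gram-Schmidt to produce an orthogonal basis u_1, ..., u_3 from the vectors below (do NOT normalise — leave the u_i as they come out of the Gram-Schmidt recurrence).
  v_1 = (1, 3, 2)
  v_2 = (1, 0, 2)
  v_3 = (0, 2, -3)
Orthogonal basis:
  u_1 = (1, 3, 2)
  u_2 = (9/14, -15/14, 9/7)
  u_3 = (6/5, 0, -3/5)

Apply the Gram-Schmidt recurrence
  u_1 = v_1
  u_i = v_i − Σ_{j<i} ((v_i · u_j) / (u_j · u_j)) · u_j.

Step by step this gives:
  u_1 = (1, 3, 2)
  u_2 = (9/14, -15/14, 9/7)
  u_3 = (6/5, 0, -3/5)

Orthogonality check:
  u_2 · u_1 = 0 (should be 0)
  u_3 · u_1 = 0 (should be 0)
  u_3 · u_2 = 0 (should be 0)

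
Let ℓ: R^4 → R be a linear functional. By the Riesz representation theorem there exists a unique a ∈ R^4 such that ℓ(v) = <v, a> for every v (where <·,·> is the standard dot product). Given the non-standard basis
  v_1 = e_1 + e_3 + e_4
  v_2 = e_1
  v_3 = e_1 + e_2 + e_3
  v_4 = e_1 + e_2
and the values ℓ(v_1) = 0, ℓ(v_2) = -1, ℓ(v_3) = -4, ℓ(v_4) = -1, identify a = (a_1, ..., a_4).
a = (-1, 0, -3, 4)

Write a = (a_1, ..., a_4) in the standard basis. For each basis vector v_i, ℓ(v_i) = <v_i, a> is a linear equation in the a_j's. Collect the n equations into a matrix system V a = ℓ, where row i of V is v_i (expressed in the standard basis). Since V is invertible (lower-triangular with 1s on the diagonal, up to permutation), solve by back-substitution:
  V =
[[1, 0, 1, 1],
 [1, 0, 0, 0],
 [1, 1, 1, 0],
 [1, 1, 0, 0]]
  V a = (0, -1, -4, -1)
Solving gives a = (-1, 0, -3, 4).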